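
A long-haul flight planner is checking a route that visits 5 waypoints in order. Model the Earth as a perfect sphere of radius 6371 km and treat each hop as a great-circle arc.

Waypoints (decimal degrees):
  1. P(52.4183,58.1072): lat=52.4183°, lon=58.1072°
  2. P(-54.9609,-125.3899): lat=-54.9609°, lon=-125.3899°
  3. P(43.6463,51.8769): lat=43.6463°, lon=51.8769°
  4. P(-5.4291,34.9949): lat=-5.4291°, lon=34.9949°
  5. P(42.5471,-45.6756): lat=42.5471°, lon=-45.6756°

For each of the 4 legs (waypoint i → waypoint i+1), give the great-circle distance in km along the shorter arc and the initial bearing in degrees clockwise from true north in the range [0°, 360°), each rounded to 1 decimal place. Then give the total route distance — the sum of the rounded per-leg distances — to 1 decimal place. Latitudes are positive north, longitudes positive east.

Leg 1: dist=19650.5 km, bearing=142.2°
Leg 2: dist=18741.7 km, bearing=170.0°
Leg 3: dist=5714.3 km, bearing=201.7°
Leg 4: dist=9657.5 km, bearing=313.3°
Total: 53764.0 km

Leg 1: φ1=0.9148719, φ2=-0.9592487, Δφ=-1.8741206, Δλ=-3.2026286 rad; a=sin²(Δφ/2)+cosφ1·cosφ2·sin²(Δλ/2)=0.9991817377; c=2·atan2(√a, √(1-a))=3.084374280; dist=6371·c=19650.549 ≈ 19650.5 km; running total=19650.5 km
Leg 1 bearing: y=sinΔλ·cosφ2=0.03502112, x=cosφ1·sinφ2-sinφ1·cosφ2·cosΔλ=-0.04520943; θ=atan2(y, x)=142.2371° ≈ 142.2°
Leg 2: φ1=-0.9592487, φ2=0.7617716, Δφ=1.7210203, Δλ=3.0938893 rad; a=sin²(Δφ/2)+cosφ1·cosφ2·sin²(Δλ/2)=0.9900460410; c=2·atan2(√a, √(1-a))=2.941721069; dist=6371·c=18741.705 ≈ 18741.7 km; running total=38392.2 km
Leg 2 bearing: y=sinΔλ·cosφ2=0.03450573, x=cosφ1·sinφ2-sinφ1·cosφ2·cosΔλ=-0.19552203; θ=atan2(y, x)=169.9915° ≈ 170.0°
Leg 3: φ1=0.7617716, φ2=-0.0947557, Δφ=-0.8565273, Δλ=-0.2946465 rad; a=sin²(Δφ/2)+cosφ1·cosφ2·sin²(Δλ/2)=0.1879895440; c=2·atan2(√a, √(1-a))=0.896918402; dist=6371·c=5714.267 ≈ 5714.3 km; running total=44106.5 km
Leg 3 bearing: y=sinΔλ·cosφ2=-0.28909886, x=cosφ1·sinφ2-sinφ1·cosφ2·cosΔλ=-0.72596126; θ=atan2(y, x)=-158.2861° <0 so +360° → 201.7139° ≈ 201.7°
Leg 4: φ1=-0.0947557, φ2=0.7425870, Δφ=0.8373427, Δλ=-1.4079658 rad; a=sin²(Δφ/2)+cosφ1·cosφ2·sin²(Δλ/2)=0.4725409878; c=2·atan2(√a, √(1-a))=1.515850659; dist=6371·c=9657.485 ≈ 9657.5 km; running total=53764.0 km
Leg 4 bearing: y=sinΔλ·cosφ2=-0.72697664, x=cosφ1·sinφ2-sinφ1·cosφ2·cosΔλ=0.68446254; θ=atan2(y, x)=-46.7253° <0 so +360° → 313.2747° ≈ 313.3°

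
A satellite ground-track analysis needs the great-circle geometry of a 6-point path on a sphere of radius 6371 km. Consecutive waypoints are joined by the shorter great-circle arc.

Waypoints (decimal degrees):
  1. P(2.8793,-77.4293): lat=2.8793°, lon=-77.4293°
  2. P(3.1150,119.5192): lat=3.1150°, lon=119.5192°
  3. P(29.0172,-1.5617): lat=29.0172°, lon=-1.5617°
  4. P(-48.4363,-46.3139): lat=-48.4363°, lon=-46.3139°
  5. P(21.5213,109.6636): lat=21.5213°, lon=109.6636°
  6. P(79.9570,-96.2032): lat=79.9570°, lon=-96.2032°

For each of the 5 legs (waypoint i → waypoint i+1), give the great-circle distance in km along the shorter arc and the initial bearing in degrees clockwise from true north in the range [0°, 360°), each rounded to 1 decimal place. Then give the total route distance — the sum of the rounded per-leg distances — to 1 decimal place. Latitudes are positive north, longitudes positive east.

Leg 1: φ1=0.0502533, φ2=0.0543670, Δφ=0.0041137, Δλ=3.4373998 rad; a=sin²(Δφ/2)+cosφ1·cosφ2·sin²(Δλ/2)=0.9756091893; c=2·atan2(√a, √(1-a))=2.827957608; dist=6371·c=18016.918 ≈ 18016.9 km; running total=18016.9 km
Leg 1 bearing: y=sinΔλ·cosφ2=-0.29108130, x=cosφ1·sinφ2-sinφ1·cosφ2·cosΔλ=0.10225102; θ=atan2(y, x)=-70.6446° <0 so +360° → 289.3554° ≈ 289.4°
Leg 2: φ1=0.0543670, φ2=0.5064457, Δφ=0.4520787, Δλ=-2.1132604 rad; a=sin²(Δφ/2)+cosφ1·cosφ2·sin²(Δλ/2)=0.7122097218; c=2·atan2(√a, √(1-a))=2.009116947; dist=6371·c=12800.084 ≈ 12800.1 km; running total=30817.0 km
Leg 2 bearing: y=sinΔλ·cosφ2=-0.74893395, x=cosφ1·sinφ2-sinφ1·cosφ2·cosΔλ=0.50888710; θ=atan2(y, x)=-55.8046° <0 so +360° → 304.1954° ≈ 304.2°
Leg 3: φ1=0.5064457, φ2=-0.8453729, Δφ=-1.3518186, Δλ=-0.7810732 rad; a=sin²(Δφ/2)+cosφ1·cosφ2·sin²(Δλ/2)=0.4754630480; c=2·atan2(√a, √(1-a))=1.521702704; dist=6371·c=9694.768 ≈ 9694.8 km; running total=40511.8 km
Leg 3 bearing: y=sinΔλ·cosφ2=-0.46709829, x=cosφ1·sinφ2-sinφ1·cosφ2·cosΔλ=-0.88284254; θ=atan2(y, x)=-152.1174° <0 so +360° → 207.8826° ≈ 207.9°
Leg 4: φ1=-0.8453729, φ2=0.3756175, Δφ=1.2209905, Δλ=2.7223209 rad; a=sin²(Δφ/2)+cosφ1·cosφ2·sin²(Δλ/2)=0.9191104605; c=2·atan2(√a, √(1-a))=2.564808938; dist=6371·c=16340.398 ≈ 16340.4 km; running total=56852.2 km
Leg 4 bearing: y=sinΔλ·cosφ2=0.37871318, x=cosφ1·sinφ2-sinφ1·cosφ2·cosΔλ=-0.39237993; θ=atan2(y, x)=136.0154° ≈ 136.0°
Leg 5: φ1=0.3756175, φ2=1.3955129, Δφ=1.0198954, Δλ=-3.5930535 rad; a=sin²(Δφ/2)+cosφ1·cosφ2·sin²(Δλ/2)=0.3923747961; c=2·atan2(√a, √(1-a))=1.353848086; dist=6371·c=8625.366 ≈ 8625.4 km; running total=65477.6 km
Leg 5 bearing: y=sinΔλ·cosφ2=0.07608174, x=cosφ1·sinφ2-sinφ1·cosφ2·cosΔλ=0.97359069; θ=atan2(y, x)=4.4683° ≈ 4.5°

Leg 1: dist=18016.9 km, bearing=289.4°
Leg 2: dist=12800.1 km, bearing=304.2°
Leg 3: dist=9694.8 km, bearing=207.9°
Leg 4: dist=16340.4 km, bearing=136.0°
Leg 5: dist=8625.4 km, bearing=4.5°
Total: 65477.6 km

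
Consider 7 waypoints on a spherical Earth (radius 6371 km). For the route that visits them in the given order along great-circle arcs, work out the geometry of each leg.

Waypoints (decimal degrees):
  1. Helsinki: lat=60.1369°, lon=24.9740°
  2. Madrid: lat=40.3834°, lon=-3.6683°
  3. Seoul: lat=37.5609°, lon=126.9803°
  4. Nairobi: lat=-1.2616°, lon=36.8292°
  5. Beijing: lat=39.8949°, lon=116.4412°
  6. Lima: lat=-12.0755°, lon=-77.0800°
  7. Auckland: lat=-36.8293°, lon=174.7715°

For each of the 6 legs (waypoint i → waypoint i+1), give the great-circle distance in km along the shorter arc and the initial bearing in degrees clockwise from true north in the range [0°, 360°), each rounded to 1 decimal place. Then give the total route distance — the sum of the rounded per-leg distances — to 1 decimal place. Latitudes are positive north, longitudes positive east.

Leg 1: φ1=1.0495869, φ2=0.7048233, Δφ=-0.3447636, Δλ=-0.4999024 rad; a=sin²(Δφ/2)+cosφ1·cosφ2·sin²(Δλ/2)=0.0526290396; c=2·atan2(√a, √(1-a))=0.462943356; dist=6371·c=2949.412 ≈ 2949.4 km; running total=2949.4 km
Leg 1 bearing: y=sinΔλ·cosφ2=-0.36512570, x=cosφ1·sinφ2-sinφ1·cosφ2·cosΔλ=-0.25713832; θ=atan2(y, x)=-125.1550° <0 so +360° → 234.8450° ≈ 234.8°
Leg 2: φ1=0.7048233, φ2=0.6555614, Δφ=-0.0492619, Δλ=2.2802482 rad; a=sin²(Δφ/2)+cosφ1·cosφ2·sin²(Δλ/2)=0.4991900460; c=2·atan2(√a, √(1-a))=1.569176418; dist=6371·c=9997.223 ≈ 9997.2 km; running total=12946.6 km
Leg 2 bearing: y=sinΔλ·cosφ2=0.60144100, x=cosφ1·sinφ2-sinφ1·cosφ2·cosΔλ=0.79891558; θ=atan2(y, x)=36.9732° ≈ 37.0°
Leg 3: φ1=0.6555614, φ2=-0.0220191, Δφ=-0.6775804, Δλ=-1.5734335 rad; a=sin²(Δφ/2)+cosφ1·cosφ2·sin²(Δλ/2)=0.5077559236; c=2·atan2(√a, √(1-a))=1.586308796; dist=6371·c=10106.373 ≈ 10106.4 km; running total=23053.0 km
Leg 3 bearing: y=sinΔλ·cosφ2=-0.99975411, x=cosφ1·sinφ2-sinφ1·cosφ2·cosΔλ=-0.01584599; θ=atan2(y, x)=-90.9081° <0 so +360° → 269.0919° ≈ 269.1°
Leg 4: φ1=-0.0220191, φ2=0.6962974, Δφ=0.7183164, Δλ=1.3894915 rad; a=sin²(Δφ/2)+cosφ1·cosφ2·sin²(Δλ/2)=0.4379073815; c=2·atan2(√a, √(1-a))=1.446289657; dist=6371·c=9214.311 ≈ 9214.3 km; running total=32267.3 km
Leg 4 bearing: y=sinΔλ·cosφ2=0.75464690, x=cosφ1·sinφ2-sinφ1·cosφ2·cosΔλ=0.64427174; θ=atan2(y, x)=49.5113° ≈ 49.5°
Leg 5: φ1=0.6962974, φ2=-0.2107572, Δφ=-0.9070546, Δλ=-3.3775821 rad; a=sin²(Δφ/2)+cosφ1·cosφ2·sin²(Δλ/2)=0.9318144025; c=2·atan2(√a, √(1-a))=2.613220396; dist=6371·c=16648.827 ≈ 16648.8 km; running total=48916.1 km
Leg 5 bearing: y=sinΔλ·cosφ2=0.22863168, x=cosφ1·sinφ2-sinφ1·cosφ2·cosΔλ=0.44930262; θ=atan2(y, x)=26.9697° ≈ 27.0°
Leg 6: φ1=-0.2107572, φ2=-0.6427925, Δφ=-0.4320353, Δλ=4.3956379 rad; a=sin²(Δφ/2)+cosφ1·cosφ2·sin²(Δλ/2)=0.5591993760; c=2·atan2(√a, √(1-a))=1.689473463; dist=6371·c=10763.635 ≈ 10763.6 km; running total=59679.7 km
Leg 6 bearing: y=sinΔλ·cosφ2=-0.76060572, x=cosφ1·sinφ2-sinφ1·cosφ2·cosΔλ=-0.63832646; θ=atan2(y, x)=-130.0045° <0 so +360° → 229.9955° ≈ 230.0°

Leg 1: dist=2949.4 km, bearing=234.8°
Leg 2: dist=9997.2 km, bearing=37.0°
Leg 3: dist=10106.4 km, bearing=269.1°
Leg 4: dist=9214.3 km, bearing=49.5°
Leg 5: dist=16648.8 km, bearing=27.0°
Leg 6: dist=10763.6 km, bearing=230.0°
Total: 59679.7 km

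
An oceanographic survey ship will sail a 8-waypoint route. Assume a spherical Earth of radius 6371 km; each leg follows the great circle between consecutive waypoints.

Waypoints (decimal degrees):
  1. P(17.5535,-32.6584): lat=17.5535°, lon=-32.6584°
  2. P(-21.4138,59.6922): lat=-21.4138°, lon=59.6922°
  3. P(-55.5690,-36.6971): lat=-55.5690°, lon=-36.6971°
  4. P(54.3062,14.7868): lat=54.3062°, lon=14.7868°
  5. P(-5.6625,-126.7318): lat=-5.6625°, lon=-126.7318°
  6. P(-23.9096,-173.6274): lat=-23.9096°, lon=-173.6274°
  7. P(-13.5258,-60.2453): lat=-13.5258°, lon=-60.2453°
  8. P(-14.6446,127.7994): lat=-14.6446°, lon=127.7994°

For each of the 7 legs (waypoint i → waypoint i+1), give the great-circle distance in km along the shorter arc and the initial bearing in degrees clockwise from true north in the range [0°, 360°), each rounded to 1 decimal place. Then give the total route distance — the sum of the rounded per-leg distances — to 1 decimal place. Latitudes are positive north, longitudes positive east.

Leg 1: φ1=0.3063664, φ2=-0.3737413, Δφ=-0.6801077, Δλ=1.6118220 rad; a=sin²(Δφ/2)+cosφ1·cosφ2·sin²(Δλ/2)=0.5732590148; c=2·atan2(√a, √(1-a))=1.717843716; dist=6371·c=10944.382 ≈ 10944.4 km; running total=10944.4 km
Leg 1 bearing: y=sinΔλ·cosφ2=0.93018456, x=cosφ1·sinφ2-sinφ1·cosφ2·cosΔλ=-0.33658455; θ=atan2(y, x)=109.8925° ≈ 109.9°
Leg 2: φ1=-0.3737413, φ2=-0.9698620, Δφ=-0.5961207, Δλ=-1.6823106 rad; a=sin²(Δφ/2)+cosφ1·cosφ2·sin²(Δλ/2)=0.3787196890; c=2·atan2(√a, √(1-a))=1.325791897; dist=6371·c=8446.620 ≈ 8446.6 km; running total=19391.0 km
Leg 2 bearing: y=sinΔλ·cosφ2=-0.56190141, x=cosφ1·sinφ2-sinφ1·cosφ2·cosΔλ=-0.79084205; θ=atan2(y, x)=-144.6058° <0 so +360° → 215.3942° ≈ 215.4°
Leg 3: φ1=-0.9698620, φ2=0.9478220, Δφ=1.9176840, Δλ=0.8985636 rad; a=sin²(Δφ/2)+cosφ1·cosφ2·sin²(Δλ/2)=0.7322147497; c=2·atan2(√a, √(1-a))=2.053786640; dist=6371·c=13084.675 ≈ 13084.7 km; running total=32475.7 km
Leg 3 bearing: y=sinΔλ·cosφ2=0.45651326, x=cosφ1·sinφ2-sinφ1·cosφ2·cosΔλ=0.75888134; θ=atan2(y, x)=31.0295° ≈ 31.0°
Leg 4: φ1=0.9478220, φ2=-0.0988293, Δφ=-1.0466513, Δλ=-2.4699655 rad; a=sin²(Δφ/2)+cosφ1·cosφ2·sin²(Δλ/2)=0.7673188972; c=2·atan2(√a, √(1-a))=2.134875411; dist=6371·c=13601.291 ≈ 13601.3 km; running total=46077.0 km
Leg 4 bearing: y=sinΔλ·cosφ2=-0.61922414, x=cosφ1·sinφ2-sinφ1·cosφ2·cosΔλ=0.57508599; θ=atan2(y, x)=-47.1165° <0 so +360° → 312.8835° ≈ 312.9°
Leg 5: φ1=-0.0988293, φ2=-0.4173012, Δφ=-0.3184720, Δλ=-0.8184826 rad; a=sin²(Δφ/2)+cosφ1·cosφ2·sin²(Δλ/2)=0.1691839167; c=2·atan2(√a, √(1-a))=0.847802931; dist=6371·c=5401.352 ≈ 5401.4 km; running total=51478.4 km
Leg 5 bearing: y=sinΔλ·cosφ2=-0.66745620, x=cosφ1·sinφ2-sinφ1·cosφ2·cosΔλ=-0.34167981; θ=atan2(y, x)=-117.1085° <0 so +360° → 242.8915° ≈ 242.9°
Leg 6: φ1=-0.4173012, φ2=-0.2360697, Δφ=0.1812315, Δλ=1.9788910 rad; a=sin²(Δφ/2)+cosφ1·cosφ2·sin²(Δλ/2)=0.6289753981; c=2·atan2(√a, √(1-a))=1.831696945; dist=6371·c=11669.741 ≈ 11669.7 km; running total=63148.1 km
Leg 6 bearing: y=sinΔλ·cosφ2=0.89242102, x=cosφ1·sinφ2-sinφ1·cosφ2·cosΔλ=-0.37019740; θ=atan2(y, x)=112.5298° ≈ 112.5°
Leg 7: φ1=-0.2360697, φ2=-0.2555965, Δφ=-0.0195267, Δλ=3.2819992 rad; a=sin²(Δφ/2)+cosφ1·cosφ2·sin²(Δλ/2)=0.9361452124; c=2·atan2(√a, √(1-a))=2.630663266; dist=6371·c=16759.956 ≈ 16760.0 km; running total=79908.1 km
Leg 7 bearing: y=sinΔλ·cosφ2=-0.13539917, x=cosφ1·sinφ2-sinφ1·cosφ2·cosΔλ=-0.46986858; θ=atan2(y, x)=-163.9249° <0 so +360° → 196.0751° ≈ 196.1°

Leg 1: dist=10944.4 km, bearing=109.9°
Leg 2: dist=8446.6 km, bearing=215.4°
Leg 3: dist=13084.7 km, bearing=31.0°
Leg 4: dist=13601.3 km, bearing=312.9°
Leg 5: dist=5401.4 km, bearing=242.9°
Leg 6: dist=11669.7 km, bearing=112.5°
Leg 7: dist=16760.0 km, bearing=196.1°
Total: 79908.1 km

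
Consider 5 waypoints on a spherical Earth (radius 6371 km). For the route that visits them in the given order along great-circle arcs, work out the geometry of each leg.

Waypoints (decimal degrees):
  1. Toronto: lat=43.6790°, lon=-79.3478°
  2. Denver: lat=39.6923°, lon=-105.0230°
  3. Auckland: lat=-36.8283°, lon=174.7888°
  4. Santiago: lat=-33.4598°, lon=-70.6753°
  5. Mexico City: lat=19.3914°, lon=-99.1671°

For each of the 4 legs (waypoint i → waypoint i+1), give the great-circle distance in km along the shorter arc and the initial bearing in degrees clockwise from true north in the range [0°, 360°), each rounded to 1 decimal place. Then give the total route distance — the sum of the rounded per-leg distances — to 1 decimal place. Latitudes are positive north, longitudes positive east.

Leg 1: dist=2168.5 km, bearing=267.1°
Leg 2: dist=11801.4 km, bearing=235.2°
Leg 3: dist=9668.5 km, bearing=130.5°
Leg 4: dist=6608.4 km, bearing=328.5°
Total: 30246.8 km

Leg 1: φ1=0.7623424, φ2=0.6927613, Δφ=-0.0695810, Δλ=-0.4481168 rad; a=sin²(Δφ/2)+cosφ1·cosφ2·sin²(Δλ/2)=0.0286833741; c=2·atan2(√a, √(1-a))=0.340363886; dist=6371·c=2168.458 ≈ 2168.5 km; running total=2168.5 km
Leg 1 bearing: y=sinΔλ·cosφ2=-0.33339418, x=cosφ1·sinφ2-sinφ1·cosφ2·cosΔλ=-0.01705497; θ=atan2(y, x)=-92.9284° <0 so +360° → 267.0716° ≈ 267.1°
Leg 2: φ1=0.6927613, φ2=-0.6427751, Δφ=-1.3355364, Δλ=4.8836372 rad; a=sin²(Δφ/2)+cosφ1·cosφ2·sin²(Δλ/2)=0.6389333009; c=2·atan2(√a, √(1-a))=1.852368864; dist=6371·c=11801.442 ≈ 11801.4 km; running total=13969.9 km
Leg 2 bearing: y=sinΔλ·cosφ2=-0.78872729, x=cosφ1·sinφ2-sinφ1·cosφ2·cosΔλ=-0.54836066; θ=atan2(y, x)=-124.8089° <0 so +360° → 235.1911° ≈ 235.2°
Leg 3: φ1=-0.6427751, φ2=-0.5839837, Δφ=0.0587914, Δλ=-4.2841567 rad; a=sin²(Δφ/2)+cosφ1·cosφ2·sin²(Δλ/2)=0.4734072150; c=2·atan2(√a, √(1-a))=1.517585650; dist=6371·c=9668.538 ≈ 9668.5 km; running total=23638.4 km
Leg 3 bearing: y=sinΔλ·cosφ2=0.75893908, x=cosφ1·sinφ2-sinφ1·cosφ2·cosΔλ=-0.64898596; θ=atan2(y, x)=130.5345° ≈ 130.5°
Leg 4: φ1=-0.5839837, φ2=0.3384438, Δφ=0.9224275, Δλ=-0.4972757 rad; a=sin²(Δφ/2)+cosφ1·cosφ2·sin²(Δλ/2)=0.2457118237; c=2·atan2(√a, √(1-a))=1.037265794; dist=6371·c=6608.420 ≈ 6608.4 km; running total=30246.8 km
Leg 4 bearing: y=sinΔλ·cosφ2=-0.44997210, x=cosφ1·sinφ2-sinφ1·cosφ2·cosΔλ=0.73408120; θ=atan2(y, x)=-31.5072° <0 so +360° → 328.4928° ≈ 328.5°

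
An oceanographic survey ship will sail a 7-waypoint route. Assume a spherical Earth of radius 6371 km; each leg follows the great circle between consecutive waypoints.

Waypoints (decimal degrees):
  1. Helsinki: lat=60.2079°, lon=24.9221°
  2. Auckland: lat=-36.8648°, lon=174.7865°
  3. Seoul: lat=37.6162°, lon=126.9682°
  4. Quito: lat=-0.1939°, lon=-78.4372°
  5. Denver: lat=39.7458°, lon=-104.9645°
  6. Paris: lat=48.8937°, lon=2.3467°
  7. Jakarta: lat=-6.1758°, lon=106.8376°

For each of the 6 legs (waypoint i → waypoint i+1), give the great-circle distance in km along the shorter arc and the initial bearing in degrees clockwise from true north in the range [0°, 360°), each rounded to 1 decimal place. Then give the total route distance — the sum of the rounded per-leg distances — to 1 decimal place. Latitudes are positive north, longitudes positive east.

Leg 1: φ1=1.0508261, φ2=-0.6434121, Δφ=-1.6942382, Δλ=2.6156272 rad; a=sin²(Δφ/2)+cosφ1·cosφ2·sin²(Δλ/2)=0.9322104949; c=2·atan2(√a, √(1-a))=2.614793912; dist=6371·c=16658.852 ≈ 16658.9 km; running total=16658.9 km
Leg 1 bearing: y=sinΔλ·cosφ2=0.40166535, x=cosφ1·sinφ2-sinφ1·cosφ2·cosΔλ=0.30239262; θ=atan2(y, x)=53.0258° ≈ 53.0°
Leg 2: φ1=-0.6434121, φ2=0.6565265, Δφ=1.2999387, Δλ=-0.8345868 rad; a=sin²(Δφ/2)+cosφ1·cosφ2·sin²(Δλ/2)=0.4703172620; c=2·atan2(√a, √(1-a))=1.511395925; dist=6371·c=9629.103 ≈ 9629.1 km; running total=26288.0 km
Leg 2 bearing: y=sinΔλ·cosφ2=-0.58697390, x=cosφ1·sinφ2-sinφ1·cosφ2·cosΔλ=0.80742639; θ=atan2(y, x)=-36.0160° <0 so +360° → 323.9840° ≈ 324.0°
Leg 3: φ1=0.6565265, φ2=-0.0033842, Δφ=-0.6599107, Δλ=-3.5850005 rad; a=sin²(Δφ/2)+cosφ1·cosφ2·sin²(Δλ/2)=0.8587884053; c=2·atan2(√a, √(1-a))=2.371113183; dist=6371·c=15106.362 ≈ 15106.4 km; running total=41394.4 km
Leg 3 bearing: y=sinΔλ·cosφ2=0.42901781, x=cosφ1·sinφ2-sinφ1·cosφ2·cosΔλ=0.54865949; θ=atan2(y, x)=38.0232° ≈ 38.0°
Leg 4: φ1=-0.0033842, φ2=0.6936951, Δφ=0.6970793, Δλ=-0.4629887 rad; a=sin²(Δφ/2)+cosφ1·cosφ2·sin²(Δλ/2)=0.1571131772; c=2·atan2(√a, √(1-a))=0.815130189; dist=6371·c=5193.194 ≈ 5193.2 km; running total=46587.6 km
Leg 4 bearing: y=sinΔλ·cosφ2=-0.34340428, x=cosφ1·sinφ2-sinφ1·cosφ2·cosΔλ=0.64170710; θ=atan2(y, x)=-28.1531° <0 so +360° → 331.8469° ≈ 331.8°
Leg 5: φ1=0.6936951, φ2=0.8533560, Δφ=0.1596610, Δλ=1.8729338 rad; a=sin²(Δφ/2)+cosφ1·cosφ2·sin²(Δλ/2)=0.3343259042; c=2·atan2(√a, √(1-a))=1.233064197; dist=6371·c=7855.852 ≈ 7855.9 km; running total=54443.5 km
Leg 5 bearing: y=sinΔλ·cosφ2=0.62767699, x=cosφ1·sinφ2-sinφ1·cosφ2·cosΔλ=0.70443592; θ=atan2(y, x)=41.7022° ≈ 41.7°
Leg 6: φ1=0.8533560, φ2=-0.1077880, Δφ=-0.9611441, Δλ=1.8237102 rad; a=sin²(Δφ/2)+cosφ1·cosφ2·sin²(Δλ/2)=0.6223093336; c=2·atan2(√a, √(1-a))=1.817922719; dist=6371·c=11581.986 ≈ 11582.0 km; running total=66025.5 km
Leg 6 bearing: y=sinΔλ·cosφ2=0.96256851, x=cosφ1·sinφ2-sinφ1·cosφ2·cosΔλ=0.11672005; θ=atan2(y, x)=83.0861° ≈ 83.1°

Leg 1: dist=16658.9 km, bearing=53.0°
Leg 2: dist=9629.1 km, bearing=324.0°
Leg 3: dist=15106.4 km, bearing=38.0°
Leg 4: dist=5193.2 km, bearing=331.8°
Leg 5: dist=7855.9 km, bearing=41.7°
Leg 6: dist=11582.0 km, bearing=83.1°
Total: 66025.5 km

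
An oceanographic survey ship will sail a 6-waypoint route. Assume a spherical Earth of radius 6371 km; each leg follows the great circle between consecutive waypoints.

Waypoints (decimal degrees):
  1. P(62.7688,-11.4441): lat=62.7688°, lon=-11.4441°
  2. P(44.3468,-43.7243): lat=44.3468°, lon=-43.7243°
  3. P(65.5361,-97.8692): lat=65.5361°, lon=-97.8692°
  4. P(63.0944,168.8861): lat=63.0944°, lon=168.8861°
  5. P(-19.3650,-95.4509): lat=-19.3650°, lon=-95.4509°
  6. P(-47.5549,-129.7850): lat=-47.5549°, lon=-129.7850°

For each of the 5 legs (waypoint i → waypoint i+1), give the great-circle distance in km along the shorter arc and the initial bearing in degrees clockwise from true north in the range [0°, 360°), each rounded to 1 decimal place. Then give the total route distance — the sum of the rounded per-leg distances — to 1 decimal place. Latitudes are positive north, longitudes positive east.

Leg 1: dist=2900.0 km, bearing=240.3°
Leg 2: dist=3995.5 km, bearing=325.1°
Leg 3: dist=4088.2 km, bearing=311.0°
Leg 4: dist=12203.0 km, bearing=94.1°
Leg 5: dist=4404.0 km, bearing=216.7°
Total: 27590.7 km

Leg 1: φ1=1.0955222, φ2=0.7739977, Δφ=-0.3215246, Δλ=-0.5633958 rad; a=sin²(Δφ/2)+cosφ1·cosφ2·sin²(Δλ/2)=0.0509096854; c=2·atan2(√a, √(1-a))=0.455182915; dist=6371·c=2899.970 ≈ 2900.0 km; running total=2900.0 km
Leg 1 bearing: y=sinΔλ·cosφ2=-0.38191822, x=cosφ1·sinφ2-sinφ1·cosφ2·cosΔλ=-0.21773845; θ=atan2(y, x)=-119.6882° <0 so +360° → 240.3118° ≈ 240.3°
Leg 2: φ1=0.7739977, φ2=1.1438207, Δφ=0.3698231, Δλ=-0.9450068 rad; a=sin²(Δφ/2)+cosφ1·cosφ2·sin²(Δλ/2)=0.0951454918; c=2·atan2(√a, √(1-a))=0.627140237; dist=6371·c=3995.510 ≈ 3995.5 km; running total=6895.5 km
Leg 2 bearing: y=sinΔλ·cosφ2=-0.33564449, x=cosφ1·sinφ2-sinφ1·cosφ2·cosΔλ=0.48136689; θ=atan2(y, x)=-34.8871° <0 so +360° → 325.1129° ≈ 325.1°
Leg 3: φ1=1.1438207, φ2=1.1012050, Δφ=-0.0426157, Δλ=4.6557583 rad; a=sin²(Δφ/2)+cosφ1·cosφ2·sin²(Δλ/2)=0.0994565070; c=2·atan2(√a, √(1-a))=0.641687271; dist=6371·c=4088.190 ≈ 4088.2 km; running total=10983.7 km
Leg 3 bearing: y=sinΔλ·cosφ2=-0.45179644, x=cosφ1·sinφ2-sinφ1·cosφ2·cosΔλ=0.39260619; θ=atan2(y, x)=-49.0097° <0 so +360° → 310.9903° ≈ 311.0°
Leg 4: φ1=1.1012050, φ2=-0.3379830, Δφ=-1.4391880, Δλ=-4.6135510 rad; a=sin²(Δφ/2)+cosφ1·cosφ2·sin²(Δλ/2)=0.6689096150; c=2·atan2(√a, √(1-a))=1.915395275; dist=6371·c=12202.983 ≈ 12203.0 km; running total=23186.7 km
Leg 4 bearing: y=sinΔλ·cosφ2=0.93882100, x=cosφ1·sinφ2-sinφ1·cosφ2·cosΔλ=-0.06703206; θ=atan2(y, x)=94.0840° ≈ 94.1°
Leg 5: φ1=-0.3379830, φ2=-0.8299896, Δφ=-0.4920066, Δλ=-0.5992431 rad; a=sin²(Δφ/2)+cosφ1·cosφ2·sin²(Δλ/2)=0.1147752453; c=2·atan2(√a, √(1-a))=0.691250364; dist=6371·c=4403.956 ≈ 4404.0 km; running total=27590.7 km
Leg 5 bearing: y=sinΔλ·cosφ2=-0.38064615, x=cosφ1·sinφ2-sinφ1·cosφ2·cosΔλ=-0.51138641; θ=atan2(y, x)=-143.3382° <0 so +360° → 216.6618° ≈ 216.7°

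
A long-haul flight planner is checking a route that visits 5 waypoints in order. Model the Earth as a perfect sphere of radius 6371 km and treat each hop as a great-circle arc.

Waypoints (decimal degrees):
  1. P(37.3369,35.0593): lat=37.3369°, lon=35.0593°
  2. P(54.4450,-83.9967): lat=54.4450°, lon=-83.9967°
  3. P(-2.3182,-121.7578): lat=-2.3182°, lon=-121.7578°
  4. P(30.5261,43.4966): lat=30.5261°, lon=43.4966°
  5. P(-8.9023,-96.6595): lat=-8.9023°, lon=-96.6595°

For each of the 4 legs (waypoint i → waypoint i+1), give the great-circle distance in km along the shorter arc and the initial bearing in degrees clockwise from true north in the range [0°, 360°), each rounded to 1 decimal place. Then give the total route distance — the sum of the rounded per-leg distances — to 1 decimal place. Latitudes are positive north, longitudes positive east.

Leg 1: φ1=0.6516518, φ2=0.9502445, Δφ=0.2985927, Δλ=-2.0779192 rad; a=sin²(Δφ/2)+cosφ1·cosφ2·sin²(Δλ/2)=0.3655565263; c=2·atan2(√a, √(1-a))=1.298559094; dist=6371·c=8273.120 ≈ 8273.1 km; running total=8273.1 km
Leg 1 bearing: y=sinΔλ·cosφ2=-0.50830175, x=cosφ1·sinφ2-sinφ1·cosφ2·cosΔλ=0.81812538; θ=atan2(y, x)=-31.8527° <0 so +360° → 328.1473° ≈ 328.1°
Leg 2: φ1=0.9502445, φ2=-0.0404602, Δφ=-0.9907047, Δλ=-0.6590555 rad; a=sin²(Δφ/2)+cosφ1·cosφ2·sin²(Δλ/2)=0.2867897324; c=2·atan2(√a, √(1-a))=1.130264545; dist=6371·c=7200.915 ≈ 7200.9 km; running total=15474.0 km
Leg 2 bearing: y=sinΔλ·cosφ2=-0.61186928, x=cosφ1·sinφ2-sinφ1·cosφ2·cosΔλ=-0.66616928; θ=atan2(y, x)=-137.4329° <0 so +360° → 222.5671° ≈ 222.6°
Leg 3: φ1=-0.0404602, φ2=0.5327810, Δφ=0.5732412, Δλ=2.8842334 rad; a=sin²(Δφ/2)+cosφ1·cosφ2·sin²(Δλ/2)=0.9264458937; c=2·atan2(√a, √(1-a))=2.592295705; dist=6371·c=16515.516 ≈ 16515.5 km; running total=31989.5 km
Leg 3 bearing: y=sinΔλ·cosφ2=0.21924960, x=cosφ1·sinφ2-sinφ1·cosφ2·cosΔλ=0.47381981; θ=atan2(y, x)=24.8313° ≈ 24.8°
Leg 4: φ1=0.5327810, φ2=-0.1553744, Δφ=-0.6881554, Δλ=-2.4461854 rad; a=sin²(Δφ/2)+cosφ1·cosφ2·sin²(Δλ/2)=0.8660051431; c=2·atan2(√a, √(1-a))=2.392064309; dist=6371·c=15239.842 ≈ 15239.8 km; running total=47229.3 km
Leg 4 bearing: y=sinΔλ·cosφ2=-0.63298010, x=cosφ1·sinφ2-sinφ1·cosφ2·cosΔλ=0.25198638; θ=atan2(y, x)=-68.2927° <0 so +360° → 291.7073° ≈ 291.7°

Leg 1: dist=8273.1 km, bearing=328.1°
Leg 2: dist=7200.9 km, bearing=222.6°
Leg 3: dist=16515.5 km, bearing=24.8°
Leg 4: dist=15239.8 km, bearing=291.7°
Total: 47229.3 km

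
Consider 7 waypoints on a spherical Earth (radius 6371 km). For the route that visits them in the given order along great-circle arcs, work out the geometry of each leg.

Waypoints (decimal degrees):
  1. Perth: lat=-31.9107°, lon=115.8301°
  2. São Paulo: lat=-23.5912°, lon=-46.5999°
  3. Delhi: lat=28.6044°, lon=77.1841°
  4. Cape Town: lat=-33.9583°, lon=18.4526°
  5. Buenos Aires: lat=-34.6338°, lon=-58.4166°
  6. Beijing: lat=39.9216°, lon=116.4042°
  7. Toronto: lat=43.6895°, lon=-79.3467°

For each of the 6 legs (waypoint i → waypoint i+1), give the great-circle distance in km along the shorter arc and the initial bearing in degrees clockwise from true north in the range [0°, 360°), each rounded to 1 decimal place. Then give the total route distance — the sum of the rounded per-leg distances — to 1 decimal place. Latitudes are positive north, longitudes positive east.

Leg 1: dist=13567.0 km, bearing=199.0°
Leg 2: dist=14423.9 km, bearing=71.6°
Leg 3: dist=9301.8 km, bearing=225.5°
Leg 4: dist=6872.2 km, bearing=245.4°
Leg 5: dist=19269.9 km, bearing=36.4°
Leg 6: dist=10584.6 km, bearing=11.4°
Total: 74019.4 km

Leg 1: φ1=-0.5569468, φ2=-0.4117441, Δφ=0.1452027, Δλ=-2.8349383 rad; a=sin²(Δφ/2)+cosφ1·cosφ2·sin²(Δλ/2)=0.7650438446; c=2·atan2(√a, √(1-a))=2.129500303; dist=6371·c=13567.046 ≈ 13567.0 km; running total=13567.0 km
Leg 1 bearing: y=sinΔλ·cosφ2=-0.27664167, x=cosφ1·sinφ2-sinφ1·cosφ2·cosΔλ=-0.80154627; θ=atan2(y, x)=-160.9587° <0 so +360° → 199.0413° ≈ 199.0°
Leg 2: φ1=-0.4117441, φ2=0.4992410, Δφ=0.9109851, Δλ=2.1604384 rad; a=sin²(Δφ/2)+cosφ1·cosφ2·sin²(Δλ/2)=0.8194980592; c=2·atan2(√a, √(1-a))=2.263988802; dist=6371·c=14423.873 ≈ 14423.9 km; running total=27990.9 km
Leg 2 bearing: y=sinΔλ·cosφ2=0.72969602, x=cosφ1·sinφ2-sinφ1·cosφ2·cosΔλ=0.24336736; θ=atan2(y, x)=71.5555° ≈ 71.6°
Leg 3: φ1=0.4992410, φ2=-0.5926841, Δφ=-1.0919251, Δλ=-1.0250580 rad; a=sin²(Δφ/2)+cosφ1·cosφ2·sin²(Δλ/2)=0.4447271362; c=2·atan2(√a, √(1-a))=1.460024201; dist=6371·c=9301.814 ≈ 9301.8 km; running total=37292.7 km
Leg 3 bearing: y=sinΔλ·cosφ2=-0.70896284, x=cosφ1·sinφ2-sinφ1·cosφ2·cosΔλ=-0.69652806; θ=atan2(y, x)=-134.4931° <0 so +360° → 225.5069° ≈ 225.5°
Leg 4: φ1=-0.5926841, φ2=-0.6044738, Δφ=-0.0117897, Δλ=-1.3416206 rad; a=sin²(Δφ/2)+cosφ1·cosφ2·sin²(Δλ/2)=0.2637489012; c=2·atan2(√a, √(1-a))=1.078668585; dist=6371·c=6872.198 ≈ 6872.2 km; running total=44164.9 km
Leg 4 bearing: y=sinΔλ·cosφ2=-0.80128827, x=cosφ1·sinφ2-sinφ1·cosφ2·cosΔλ=-0.36698608; θ=atan2(y, x)=-114.6075° <0 so +360° → 245.3925° ≈ 245.4°
Leg 5: φ1=-0.6044738, φ2=0.6967634, Δφ=1.3012372, Δλ=3.0511986 rad; a=sin²(Δφ/2)+cosφ1·cosφ2·sin²(Δλ/2)=0.9965840079; c=2·atan2(√a, √(1-a))=3.024633021; dist=6371·c=19269.937 ≈ 19269.9 km; running total=63434.8 km
Leg 5 bearing: y=sinΔλ·cosφ2=0.06923096, x=cosφ1·sinφ2-sinφ1·cosφ2·cosΔλ=0.09393810; θ=atan2(y, x)=36.3897° ≈ 36.4°
Leg 6: φ1=0.6967634, φ2=0.7625256, Δφ=0.0657623, Δλ=-3.4164977 rad; a=sin²(Δφ/2)+cosφ1·cosφ2·sin²(Δλ/2)=0.5452266570; c=2·atan2(√a, √(1-a))=1.661373442; dist=6371·c=10584.610 ≈ 10584.6 km; running total=74019.4 km
Leg 6 bearing: y=sinΔλ·cosφ2=0.19628782, x=cosφ1·sinφ2-sinφ1·cosφ2·cosΔλ=0.97636535; θ=atan2(y, x)=11.3672° ≈ 11.4°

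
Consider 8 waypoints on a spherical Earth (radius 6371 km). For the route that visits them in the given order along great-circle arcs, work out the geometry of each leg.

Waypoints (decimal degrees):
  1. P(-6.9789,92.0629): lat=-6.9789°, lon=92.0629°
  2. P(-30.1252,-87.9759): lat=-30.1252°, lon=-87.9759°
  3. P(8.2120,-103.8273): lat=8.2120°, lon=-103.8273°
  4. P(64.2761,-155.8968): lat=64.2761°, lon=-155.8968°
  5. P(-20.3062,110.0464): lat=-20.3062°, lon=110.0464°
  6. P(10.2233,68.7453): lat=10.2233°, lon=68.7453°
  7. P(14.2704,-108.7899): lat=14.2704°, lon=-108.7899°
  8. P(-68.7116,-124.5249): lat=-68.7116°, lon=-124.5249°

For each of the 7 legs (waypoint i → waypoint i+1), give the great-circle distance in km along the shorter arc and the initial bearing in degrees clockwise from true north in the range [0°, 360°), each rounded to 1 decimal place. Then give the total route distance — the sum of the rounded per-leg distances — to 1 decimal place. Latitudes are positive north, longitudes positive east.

Leg 1: dist=15889.3 km, bearing=179.9°
Leg 2: dist=4587.0 km, bearing=335.8°
Leg 3: dist=7436.1 km, bearing=338.1°
Leg 4: dist=12227.5 km, bearing=264.5°
Leg 5: dist=5650.7 km, bearing=303.1°
Leg 6: dist=17278.0 km, bearing=354.3°
Leg 7: dist=9311.7 km, bearing=185.7°
Total: 72380.3 km

Leg 1: φ1=-0.1218048, φ2=-0.5257839, Δφ=-0.4039791, Δλ=-3.1422698 rad; a=sin²(Δφ/2)+cosφ1·cosφ2·sin²(Δλ/2)=0.8987702826; c=2·atan2(√a, √(1-a))=2.494003616; dist=6371·c=15889.297 ≈ 15889.3 km; running total=15889.3 km
Leg 1 bearing: y=sinΔλ·cosφ2=0.00058572, x=cosφ1·sinφ2-sinφ1·cosφ2·cosΔλ=-0.60326504; θ=atan2(y, x)=179.9444° ≈ 179.9°
Leg 2: φ1=-0.5257839, φ2=0.1433264, Δφ=0.6691104, Δλ=-0.2766591 rad; a=sin²(Δφ/2)+cosφ1·cosφ2·sin²(Δλ/2)=0.1240896857; c=2·atan2(√a, √(1-a))=0.719977404; dist=6371·c=4586.976 ≈ 4587.0 km; running total=20476.3 km
Leg 2 bearing: y=sinΔλ·cosφ2=-0.27034262, x=cosφ1·sinφ2-sinφ1·cosφ2·cosΔλ=0.60139888; θ=atan2(y, x)=-24.2050° <0 so +360° → 335.7950° ≈ 335.8°
Leg 3: φ1=0.1433264, φ2=1.1218296, Δφ=0.9785031, Δλ=-0.9087842 rad; a=sin²(Δφ/2)+cosφ1·cosφ2·sin²(Δλ/2)=0.3036258076; c=2·atan2(√a, √(1-a))=1.167178109; dist=6371·c=7436.092 ≈ 7436.1 km; running total=27912.4 km
Leg 3 bearing: y=sinΔλ·cosφ2=-0.34234807, x=cosφ1·sinφ2-sinφ1·cosφ2·cosΔλ=0.85354936; θ=atan2(y, x)=-21.8551° <0 so +360° → 338.1449° ≈ 338.1°
Leg 4: φ1=1.1218296, φ2=-0.3544100, Δφ=-1.4762396, Δλ=4.6415845 rad; a=sin²(Δφ/2)+cosφ1·cosφ2·sin²(Δλ/2)=0.6707210079; c=2·atan2(√a, √(1-a))=1.919247016; dist=6371·c=12227.523 ≈ 12227.5 km; running total=40139.9 km
Leg 4 bearing: y=sinΔλ·cosφ2=-0.93550151, x=cosφ1·sinφ2-sinφ1·cosφ2·cosΔλ=-0.09085300; θ=atan2(y, x)=-95.5470° <0 so +360° → 264.4530° ≈ 264.5°
Leg 5: φ1=-0.3544100, φ2=0.1784302, Δφ=0.5328403, Δλ=-0.7208402 rad; a=sin²(Δφ/2)+cosφ1·cosφ2·sin²(Δλ/2)=0.1841088100; c=2·atan2(√a, √(1-a))=0.886945851; dist=6371·c=5650.732 ≈ 5650.7 km; running total=45790.6 km
Leg 5 bearing: y=sinΔλ·cosφ2=-0.64953735, x=cosφ1·sinφ2-sinφ1·cosφ2·cosΔλ=0.42302748; θ=atan2(y, x)=-56.9248° <0 so +360° → 303.0752° ≈ 303.1°
Leg 6: φ1=0.1784302, φ2=0.2490655, Δφ=0.0706352, Δλ=-3.0985738 rad; a=sin²(Δφ/2)+cosφ1·cosφ2·sin²(Δλ/2)=0.9545622386; c=2·atan2(√a, √(1-a))=2.711973571; dist=6371·c=17277.984 ≈ 17278.0 km; running total=63068.6 km
Leg 6 bearing: y=sinΔλ·cosφ2=-0.04167859, x=cosφ1·sinφ2-sinφ1·cosφ2·cosΔλ=0.41443405; θ=atan2(y, x)=-5.7428° <0 so +360° → 354.2572° ≈ 354.3°
Leg 7: φ1=0.2490655, φ2=-1.1992437, Δφ=-1.4483091, Δλ=-0.2746276 rad; a=sin²(Δφ/2)+cosφ1·cosφ2·sin²(Δλ/2)=0.4455021699; c=2·atan2(√a, √(1-a))=1.461583692; dist=6371·c=9311.7497 ≈ 9311.7 km; running total=72380.3 km
Leg 7 bearing: y=sinΔλ·cosφ2=-0.09845839, x=cosφ1·sinφ2-sinφ1·cosφ2·cosΔλ=-0.98915413; θ=atan2(y, x)=-174.3156° <0 so +360° → 185.6844° ≈ 185.7°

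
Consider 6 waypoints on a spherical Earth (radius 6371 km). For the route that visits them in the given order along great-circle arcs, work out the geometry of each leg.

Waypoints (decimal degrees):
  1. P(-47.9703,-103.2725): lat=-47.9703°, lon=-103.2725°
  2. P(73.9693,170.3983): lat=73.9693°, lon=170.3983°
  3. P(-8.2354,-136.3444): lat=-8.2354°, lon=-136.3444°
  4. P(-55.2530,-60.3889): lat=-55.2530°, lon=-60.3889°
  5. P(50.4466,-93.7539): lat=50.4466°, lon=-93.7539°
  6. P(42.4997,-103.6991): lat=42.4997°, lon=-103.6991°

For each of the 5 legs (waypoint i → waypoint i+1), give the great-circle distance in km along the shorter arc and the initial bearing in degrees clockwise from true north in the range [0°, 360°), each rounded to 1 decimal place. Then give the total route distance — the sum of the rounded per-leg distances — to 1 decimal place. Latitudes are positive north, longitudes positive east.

Leg 1: φ1=-0.8372397, φ2=1.2910078, Δφ=2.1282475, Δλ=4.7764565 rad; a=sin²(Δφ/2)+cosφ1·cosφ2·sin²(Δλ/2)=0.8510380473; c=2·atan2(√a, √(1-a))=2.349105095; dist=6371·c=14966.149 ≈ 14966.1 km; running total=14966.1 km
Leg 1 bearing: y=sinΔλ·cosφ2=-0.27558582, x=cosφ1·sinφ2-sinφ1·cosφ2·cosΔλ=0.65661375; θ=atan2(y, x)=-22.7682° <0 so +360° → 337.2318° ≈ 337.2°
Leg 2: φ1=1.2910078, φ2=-0.1437348, Δφ=-1.4347427, Δλ=-5.3536701 rad; a=sin²(Δφ/2)+cosφ1·cosφ2·sin²(Δλ/2)=0.4870866821; c=2·atan2(√a, √(1-a))=1.544966819; dist=6371·c=9842.984 ≈ 9843.0 km; running total=24809.1 km
Leg 2 bearing: y=sinΔλ·cosφ2=0.79306666, x=cosφ1·sinφ2-sinφ1·cosφ2·cosΔλ=-0.60858710; θ=atan2(y, x)=127.5021° ≈ 127.5°
Leg 3: φ1=-0.1437348, φ2=-0.9643468, Δφ=-0.8206119, Δλ=1.3256736 rad; a=sin²(Δφ/2)+cosφ1·cosφ2·sin²(Δλ/2)=0.3727075983; c=2·atan2(√a, √(1-a))=1.313377991; dist=6371·c=8367.531 ≈ 8367.5 km; running total=33176.6 km
Leg 3 bearing: y=sinΔλ·cosφ2=0.55291642, x=cosφ1·sinφ2-sinφ1·cosφ2·cosΔλ=-0.79339146; θ=atan2(y, x)=145.1273° ≈ 145.1°
Leg 4: φ1=-0.9643468, φ2=0.8804593, Δφ=1.8448060, Δλ=-0.5823291 rad; a=sin²(Δφ/2)+cosφ1·cosφ2·sin²(Δλ/2)=0.6652064293; c=2·atan2(√a, √(1-a))=1.907537294; dist=6371·c=12152.920 ≈ 12152.9 km; running total=45329.5 km
Leg 4 bearing: y=sinΔλ·cosφ2=-0.35021972, x=cosφ1·sinφ2-sinφ1·cosφ2·cosΔλ=0.87645507; θ=atan2(y, x)=-21.7810° <0 so +360° → 338.2190° ≈ 338.2°
Leg 5: φ1=0.8804593, φ2=0.7417597, Δφ=-0.1386996, Δλ=-0.1735765 rad; a=sin²(Δφ/2)+cosφ1·cosφ2·sin²(Δλ/2)=0.0083291724; c=2·atan2(√a, √(1-a))=0.182782940; dist=6371·c=1164.510 ≈ 1164.5 km; running total=46494.0 km
Leg 5 bearing: y=sinΔλ·cosφ2=-0.12733297, x=cosφ1·sinφ2-sinφ1·cosφ2·cosΔλ=-0.12971316; θ=atan2(y, x)=-135.5305° <0 so +360° → 224.4695° ≈ 224.5°

Leg 1: dist=14966.1 km, bearing=337.2°
Leg 2: dist=9843.0 km, bearing=127.5°
Leg 3: dist=8367.5 km, bearing=145.1°
Leg 4: dist=12152.9 km, bearing=338.2°
Leg 5: dist=1164.5 km, bearing=224.5°
Total: 46494.0 km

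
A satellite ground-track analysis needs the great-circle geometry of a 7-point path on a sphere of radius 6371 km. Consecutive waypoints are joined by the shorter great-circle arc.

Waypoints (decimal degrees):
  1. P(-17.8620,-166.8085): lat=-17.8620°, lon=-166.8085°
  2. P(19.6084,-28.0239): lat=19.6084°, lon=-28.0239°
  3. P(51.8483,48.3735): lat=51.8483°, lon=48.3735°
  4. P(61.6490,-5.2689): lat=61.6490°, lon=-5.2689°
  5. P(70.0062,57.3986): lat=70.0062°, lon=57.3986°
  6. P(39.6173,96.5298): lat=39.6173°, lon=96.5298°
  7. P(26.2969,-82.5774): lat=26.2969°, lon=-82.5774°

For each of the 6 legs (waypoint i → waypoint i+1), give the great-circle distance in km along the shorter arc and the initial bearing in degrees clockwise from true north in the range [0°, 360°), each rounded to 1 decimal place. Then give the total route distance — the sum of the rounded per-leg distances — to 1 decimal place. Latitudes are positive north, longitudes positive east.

Leg 1: φ1=-0.3117507, φ2=0.3422311, Δφ=0.6539819, Δλ=2.4222482 rad; a=sin²(Δφ/2)+cosφ1·cosφ2·sin²(Δλ/2)=0.8886957763; c=2·atan2(√a, √(1-a))=2.461304588; dist=6371·c=15680.972 ≈ 15681.0 km; running total=15681.0 km
Leg 1 bearing: y=sinΔλ·cosφ2=0.62068140, x=cosφ1·sinφ2-sinφ1·cosφ2·cosΔλ=0.10206359; θ=atan2(y, x)=80.6620° ≈ 80.7°
Leg 2: φ1=0.3422311, φ2=0.9049235, Δφ=0.5626924, Δλ=1.3333862 rad; a=sin²(Δφ/2)+cosφ1·cosφ2·sin²(Δλ/2)=0.2996198764; c=2·atan2(√a, √(1-a))=1.158449833; dist=6371·c=7380.484 ≈ 7380.5 km; running total=23061.5 km
Leg 2 bearing: y=sinΔλ·cosφ2=0.60041814, x=cosφ1·sinφ2-sinφ1·cosφ2·cosΔλ=0.69201827; θ=atan2(y, x)=40.9460° ≈ 40.9°
Leg 3: φ1=0.9049235, φ2=1.0759780, Δφ=0.1710545, Δλ=-0.9362365 rad; a=sin²(Δφ/2)+cosφ1·cosφ2·sin²(Δλ/2)=0.0670197608; c=2·atan2(√a, √(1-a))=0.523728612; dist=6371·c=3336.675 ≈ 3336.7 km; running total=26398.2 km
Leg 3 bearing: y=sinΔλ·cosφ2=-0.38242976, x=cosφ1·sinφ2-sinφ1·cosφ2·cosΔλ=0.32227307; θ=atan2(y, x)=-49.8792° <0 so +360° → 310.1208° ≈ 310.1°
Leg 4: φ1=1.0759780, φ2=1.2218387, Δφ=0.1458607, Δλ=1.0937542 rad; a=sin²(Δφ/2)+cosφ1·cosφ2·sin²(Δλ/2)=0.0492173311; c=2·atan2(√a, √(1-a))=0.447422259; dist=6371·c=2850.527 ≈ 2850.5 km; running total=29248.7 km
Leg 4 bearing: y=sinΔλ·cosφ2=0.30374563, x=cosφ1·sinφ2-sinφ1·cosφ2·cosΔλ=0.30808852; θ=atan2(y, x)=44.5933° ≈ 44.6°
Leg 5: φ1=1.2218387, φ2=0.6914523, Δφ=-0.5303864, Δλ=0.6829683 rad; a=sin²(Δφ/2)+cosφ1·cosφ2·sin²(Δλ/2)=0.0982326178; c=2·atan2(√a, √(1-a))=0.637586478; dist=6371·c=4062.063 ≈ 4062.1 km; running total=33310.8 km
Leg 5 bearing: y=sinΔλ·cosφ2=0.48614811, x=cosφ1·sinφ2-sinφ1·cosφ2·cosΔλ=-0.34349948; θ=atan2(y, x)=125.2440° ≈ 125.2°
Leg 6: φ1=0.6914523, φ2=0.4589675, Δφ=-0.2324848, Δλ=-3.1260104 rad; a=sin²(Δφ/2)+cosφ1·cosφ2·sin²(Δλ/2)=0.7040101870; c=2·atan2(√a, √(1-a))=1.991081006; dist=6371·c=12685.177 ≈ 12685.2 km; running total=45996.0 km
Leg 6 bearing: y=sinΔλ·cosφ2=-0.01396913, x=cosφ1·sinφ2-sinφ1·cosφ2·cosΔλ=0.91286595; θ=atan2(y, x)=-0.8767° <0 so +360° → 359.1233° ≈ 359.1°

Leg 1: dist=15681.0 km, bearing=80.7°
Leg 2: dist=7380.5 km, bearing=40.9°
Leg 3: dist=3336.7 km, bearing=310.1°
Leg 4: dist=2850.5 km, bearing=44.6°
Leg 5: dist=4062.1 km, bearing=125.2°
Leg 6: dist=12685.2 km, bearing=359.1°
Total: 45996.0 km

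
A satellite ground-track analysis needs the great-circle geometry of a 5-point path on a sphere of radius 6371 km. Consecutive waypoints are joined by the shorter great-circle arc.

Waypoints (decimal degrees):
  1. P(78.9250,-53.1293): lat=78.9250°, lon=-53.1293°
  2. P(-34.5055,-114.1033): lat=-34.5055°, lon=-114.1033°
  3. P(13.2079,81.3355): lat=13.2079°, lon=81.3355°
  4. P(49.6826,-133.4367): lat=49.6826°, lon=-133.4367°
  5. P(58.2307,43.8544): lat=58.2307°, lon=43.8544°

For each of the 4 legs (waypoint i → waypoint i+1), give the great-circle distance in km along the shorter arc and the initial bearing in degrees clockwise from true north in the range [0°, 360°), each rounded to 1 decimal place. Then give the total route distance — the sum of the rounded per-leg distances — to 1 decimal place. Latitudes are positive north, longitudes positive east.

Leg 1: φ1=1.3775011, φ2=-0.6022346, Δφ=-1.9797357, Δλ=-1.0641971 rad; a=sin²(Δφ/2)+cosφ1·cosφ2·sin²(Δλ/2)=0.7395638581; c=2·atan2(√a, √(1-a))=2.070456992; dist=6371·c=13190.881 ≈ 13190.9 km; running total=13190.9 km
Leg 1 bearing: y=sinΔλ·cosφ2=-0.72056808, x=cosφ1·sinφ2-sinφ1·cosφ2·cosΔλ=-0.50121679; θ=atan2(y, x)=-124.8219° <0 so +360° → 235.1781° ≈ 235.2°
Leg 2: φ1=-0.6022346, φ2=0.2305213, Δφ=0.8327559, Δλ=3.4110505 rad; a=sin²(Δφ/2)+cosφ1·cosφ2·sin²(Δλ/2)=0.9513783522; c=2·atan2(√a, √(1-a))=2.696932039; dist=6371·c=17182.154 ≈ 17182.2 km; running total=30373.1 km
Leg 2 bearing: y=sinΔλ·cosφ2=-0.25916701, x=cosφ1·sinφ2-sinφ1·cosφ2·cosΔλ=-0.34331151; θ=atan2(y, x)=-142.9507° <0 so +360° → 217.0493° ≈ 217.0°
Leg 3: φ1=0.2305213, φ2=0.8671250, Δφ=0.6366036, Δλ=-3.7484820 rad; a=sin²(Δφ/2)+cosφ1·cosφ2·sin²(Δλ/2)=0.6716038450; c=2·atan2(√a, √(1-a))=1.921126229; dist=6371·c=12239.495 ≈ 12239.5 km; running total=42612.6 km
Leg 3 bearing: y=sinΔλ·cosφ2=0.36900604, x=cosφ1·sinφ2-sinφ1·cosφ2·cosΔλ=0.86373782; θ=atan2(y, x)=23.1331° ≈ 23.1°
Leg 4: φ1=0.8671250, φ2=1.0163174, Δφ=0.1491925, Δλ=3.0943134 rad; a=sin²(Δφ/2)+cosφ1·cosφ2·sin²(Δλ/2)=0.3460209147; c=2·atan2(√a, √(1-a))=1.257750174; dist=6371·c=8013.126 ≈ 8013.1 km; running total=50625.7 km
Leg 4 bearing: y=sinΔλ·cosφ2=0.02488325, x=cosφ1·sinφ2-sinφ1·cosφ2·cosΔλ=0.95107444; θ=atan2(y, x)=1.4987° ≈ 1.5°

Leg 1: dist=13190.9 km, bearing=235.2°
Leg 2: dist=17182.2 km, bearing=217.0°
Leg 3: dist=12239.5 km, bearing=23.1°
Leg 4: dist=8013.1 km, bearing=1.5°
Total: 50625.7 km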